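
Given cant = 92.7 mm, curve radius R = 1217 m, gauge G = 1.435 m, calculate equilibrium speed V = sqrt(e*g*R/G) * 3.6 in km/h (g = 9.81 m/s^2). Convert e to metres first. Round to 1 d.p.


Convert cant: e = 92.7 mm = 0.0927 m
V_ms = sqrt(0.0927 * 9.81 * 1217 / 1.435)
V_ms = sqrt(771.236222) = 27.7711 m/s
V = 27.7711 * 3.6 = 100.0 km/h

100.0


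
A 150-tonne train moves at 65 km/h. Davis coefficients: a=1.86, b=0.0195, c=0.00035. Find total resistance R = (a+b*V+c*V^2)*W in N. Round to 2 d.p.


b*V = 0.0195 * 65 = 1.2675
c*V^2 = 0.00035 * 4225 = 1.47875
R_per_t = 1.86 + 1.2675 + 1.47875 = 4.60625 N/t
R_total = 4.60625 * 150 = 690.94 N

690.94


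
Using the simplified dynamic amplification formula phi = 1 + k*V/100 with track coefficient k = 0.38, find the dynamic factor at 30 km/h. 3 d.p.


phi = 1 + k * V / 100
phi = 1 + 0.38 * 30 / 100
phi = 1 + 0.114
phi = 1.114

1.114


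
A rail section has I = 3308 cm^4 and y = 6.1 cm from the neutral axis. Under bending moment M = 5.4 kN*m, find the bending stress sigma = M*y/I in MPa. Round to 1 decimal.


Convert units:
M = 5.4 kN*m = 5400000 N*mm
y = 6.1 cm = 61 mm
I = 3308 cm^4 = 33080000 mm^4
sigma = 5400000 * 61 / 33080000
sigma = 10.0 MPa

10.0


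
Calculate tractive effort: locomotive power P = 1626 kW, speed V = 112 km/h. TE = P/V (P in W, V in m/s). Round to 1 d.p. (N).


Convert: P = 1626 kW = 1626000 W
V = 112 / 3.6 = 31.1111 m/s
TE = 1626000 / 31.1111
TE = 52264.3 N

52264.3


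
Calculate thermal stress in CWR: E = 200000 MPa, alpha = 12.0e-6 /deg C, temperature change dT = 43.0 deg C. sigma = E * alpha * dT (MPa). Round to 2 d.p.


sigma = E * alpha * dT
sigma = 200000 * 12.0e-6 * 43.0
sigma = 2.4 * 43.0
sigma = 103.20 MPa

103.20


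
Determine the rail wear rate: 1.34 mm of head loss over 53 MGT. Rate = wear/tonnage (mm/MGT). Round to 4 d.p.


Wear rate = total wear / cumulative tonnage
Rate = 1.34 / 53
Rate = 0.0253 mm/MGT

0.0253


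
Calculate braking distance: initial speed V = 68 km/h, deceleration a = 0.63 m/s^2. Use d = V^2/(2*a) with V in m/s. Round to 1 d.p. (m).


Convert speed: V = 68 / 3.6 = 18.8889 m/s
V^2 = 356.7901
d = 356.7901 / (2 * 0.63)
d = 356.7901 / 1.26
d = 283.2 m

283.2


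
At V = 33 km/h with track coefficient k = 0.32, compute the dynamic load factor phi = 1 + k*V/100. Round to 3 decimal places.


phi = 1 + k * V / 100
phi = 1 + 0.32 * 33 / 100
phi = 1 + 0.1056
phi = 1.106

1.106


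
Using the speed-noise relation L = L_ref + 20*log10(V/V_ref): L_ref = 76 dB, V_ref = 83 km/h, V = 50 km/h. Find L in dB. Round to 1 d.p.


V/V_ref = 50 / 83 = 0.60241
log10(0.60241) = -0.220108
20 * -0.220108 = -4.4022
L = 76 + -4.4022 = 71.6 dB

71.6


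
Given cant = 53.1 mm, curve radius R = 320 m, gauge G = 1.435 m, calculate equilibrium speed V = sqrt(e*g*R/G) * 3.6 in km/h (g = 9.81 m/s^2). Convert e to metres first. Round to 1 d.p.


Convert cant: e = 53.1 mm = 0.0531 m
V_ms = sqrt(0.0531 * 9.81 * 320 / 1.435)
V_ms = sqrt(116.161338) = 10.7778 m/s
V = 10.7778 * 3.6 = 38.8 km/h

38.8


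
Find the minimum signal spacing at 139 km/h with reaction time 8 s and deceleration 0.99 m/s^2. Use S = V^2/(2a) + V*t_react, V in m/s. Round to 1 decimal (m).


V = 139 / 3.6 = 38.6111 m/s
Braking distance = 38.6111^2 / (2*0.99) = 752.9383 m
Sighting distance = 38.6111 * 8 = 308.8889 m
S = 752.9383 + 308.8889 = 1061.8 m

1061.8


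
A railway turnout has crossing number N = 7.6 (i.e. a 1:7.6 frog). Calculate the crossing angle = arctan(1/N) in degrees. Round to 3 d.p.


1/N = 1/7.6 = 0.131579
angle = arctan(0.131579) = 0.130827 rad
angle = 0.130827 * 180/pi = 7.496 degrees

7.496


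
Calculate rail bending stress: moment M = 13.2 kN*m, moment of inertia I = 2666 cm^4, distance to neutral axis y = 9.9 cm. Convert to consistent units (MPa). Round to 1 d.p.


Convert units:
M = 13.2 kN*m = 13200000 N*mm
y = 9.9 cm = 99 mm
I = 2666 cm^4 = 26660000 mm^4
sigma = 13200000 * 99 / 26660000
sigma = 49.0 MPa

49.0


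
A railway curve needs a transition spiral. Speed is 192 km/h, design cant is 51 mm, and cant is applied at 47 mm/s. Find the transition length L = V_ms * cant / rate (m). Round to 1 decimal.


Convert speed: V = 192 / 3.6 = 53.3333 m/s
L = 53.3333 * 51 / 47
L = 2720.0 / 47
L = 57.9 m

57.9


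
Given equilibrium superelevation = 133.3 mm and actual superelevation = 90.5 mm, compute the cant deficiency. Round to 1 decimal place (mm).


Cant deficiency = equilibrium cant - actual cant
CD = 133.3 - 90.5
CD = 42.8 mm

42.8


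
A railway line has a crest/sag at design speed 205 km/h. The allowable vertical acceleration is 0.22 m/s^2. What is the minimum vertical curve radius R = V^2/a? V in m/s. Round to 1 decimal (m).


Convert speed: V = 205 / 3.6 = 56.9444 m/s
V^2 = 3242.6698 m^2/s^2
R_v = 3242.6698 / 0.22
R_v = 14739.4 m

14739.4


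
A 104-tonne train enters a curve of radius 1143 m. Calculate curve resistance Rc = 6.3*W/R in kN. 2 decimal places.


Rc = 6.3 * W / R
Rc = 6.3 * 104 / 1143
Rc = 655.2 / 1143
Rc = 0.57 kN

0.57


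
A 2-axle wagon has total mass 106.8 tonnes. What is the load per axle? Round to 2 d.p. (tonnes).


Load per axle = total weight / number of axles
Load = 106.8 / 2
Load = 53.40 tonnes

53.40


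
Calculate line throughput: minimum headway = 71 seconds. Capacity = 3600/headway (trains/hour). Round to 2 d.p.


Capacity = 3600 / headway
Capacity = 3600 / 71
Capacity = 50.70 trains/hour

50.70


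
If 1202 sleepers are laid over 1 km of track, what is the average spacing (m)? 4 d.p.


Spacing = 1000 m / number of sleepers
Spacing = 1000 / 1202
Spacing = 0.8319 m

0.8319


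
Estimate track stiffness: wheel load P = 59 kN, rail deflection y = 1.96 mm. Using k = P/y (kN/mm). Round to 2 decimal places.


Track stiffness k = P / y
k = 59 / 1.96
k = 30.10 kN/mm

30.10


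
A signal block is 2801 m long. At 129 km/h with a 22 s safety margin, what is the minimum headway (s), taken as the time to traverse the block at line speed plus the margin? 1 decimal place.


V = 129 / 3.6 = 35.8333 m/s
Block traversal time = 2801 / 35.8333 = 78.1674 s
Headway = 78.1674 + 22
Headway = 100.2 s

100.2


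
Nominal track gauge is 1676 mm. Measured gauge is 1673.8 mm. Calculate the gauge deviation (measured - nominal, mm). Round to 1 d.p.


Deviation = measured - nominal
Deviation = 1673.8 - 1676
Deviation = -2.2 mm

-2.2


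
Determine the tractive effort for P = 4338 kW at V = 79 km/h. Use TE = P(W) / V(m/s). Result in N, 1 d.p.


Convert: P = 4338 kW = 4338000 W
V = 79 / 3.6 = 21.9444 m/s
TE = 4338000 / 21.9444
TE = 197681.0 N

197681.0


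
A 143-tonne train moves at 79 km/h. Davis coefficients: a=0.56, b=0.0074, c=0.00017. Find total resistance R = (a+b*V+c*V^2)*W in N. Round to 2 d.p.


b*V = 0.0074 * 79 = 0.5846
c*V^2 = 0.00017 * 6241 = 1.06097
R_per_t = 0.56 + 0.5846 + 1.06097 = 2.20557 N/t
R_total = 2.20557 * 143 = 315.40 N

315.40


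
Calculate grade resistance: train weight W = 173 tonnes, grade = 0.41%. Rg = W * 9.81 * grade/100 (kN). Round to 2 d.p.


Rg = W * 9.81 * grade / 100
Rg = 173 * 9.81 * 0.41 / 100
Rg = 1697.13 * 0.0041
Rg = 6.96 kN

6.96


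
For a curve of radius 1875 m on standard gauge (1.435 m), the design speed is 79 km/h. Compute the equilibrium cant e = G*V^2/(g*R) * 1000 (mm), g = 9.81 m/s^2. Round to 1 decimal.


Convert speed: V = 79 / 3.6 = 21.9444 m/s
Apply formula: e = 1.435 * 21.9444^2 / (9.81 * 1875)
e = 1.435 * 481.5586 / 18393.75
e = 0.037569 m = 37.6 mm

37.6


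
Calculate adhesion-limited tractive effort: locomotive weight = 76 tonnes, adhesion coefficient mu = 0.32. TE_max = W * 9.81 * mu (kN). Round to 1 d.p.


TE_max = W * g * mu
TE_max = 76 * 9.81 * 0.32
TE_max = 745.56 * 0.32
TE_max = 238.6 kN

238.6


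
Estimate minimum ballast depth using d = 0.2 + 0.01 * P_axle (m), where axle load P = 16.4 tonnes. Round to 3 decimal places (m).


d = 0.2 + 0.01 * 16.4
d = 0.2 + 0.164
d = 0.364 m

0.364


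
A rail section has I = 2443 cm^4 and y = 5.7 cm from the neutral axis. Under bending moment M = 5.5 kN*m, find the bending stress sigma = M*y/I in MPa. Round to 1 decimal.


Convert units:
M = 5.5 kN*m = 5500000 N*mm
y = 5.7 cm = 57 mm
I = 2443 cm^4 = 24430000 mm^4
sigma = 5500000 * 57 / 24430000
sigma = 12.8 MPa

12.8


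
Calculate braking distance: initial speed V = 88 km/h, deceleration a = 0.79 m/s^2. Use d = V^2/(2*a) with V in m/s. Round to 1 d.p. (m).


Convert speed: V = 88 / 3.6 = 24.4444 m/s
V^2 = 597.5309
d = 597.5309 / (2 * 0.79)
d = 597.5309 / 1.58
d = 378.2 m

378.2


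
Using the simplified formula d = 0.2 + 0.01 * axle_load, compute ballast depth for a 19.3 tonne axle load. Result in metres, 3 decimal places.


d = 0.2 + 0.01 * 19.3
d = 0.2 + 0.193
d = 0.393 m

0.393


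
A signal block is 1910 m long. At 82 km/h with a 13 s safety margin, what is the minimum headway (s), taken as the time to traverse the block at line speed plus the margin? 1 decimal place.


V = 82 / 3.6 = 22.7778 m/s
Block traversal time = 1910 / 22.7778 = 83.8537 s
Headway = 83.8537 + 13
Headway = 96.9 s

96.9


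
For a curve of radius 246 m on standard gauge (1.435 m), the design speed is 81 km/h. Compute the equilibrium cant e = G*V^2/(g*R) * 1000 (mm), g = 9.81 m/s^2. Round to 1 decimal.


Convert speed: V = 81 / 3.6 = 22.5 m/s
Apply formula: e = 1.435 * 22.5^2 / (9.81 * 246)
e = 1.435 * 506.25 / 2413.26
e = 0.301032 m = 301.0 mm

301.0


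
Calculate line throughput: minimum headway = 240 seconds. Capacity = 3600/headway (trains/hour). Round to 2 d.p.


Capacity = 3600 / headway
Capacity = 3600 / 240
Capacity = 15.00 trains/hour

15.00


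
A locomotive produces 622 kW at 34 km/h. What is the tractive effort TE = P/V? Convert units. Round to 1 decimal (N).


Convert: P = 622 kW = 622000 W
V = 34 / 3.6 = 9.4444 m/s
TE = 622000 / 9.4444
TE = 65858.8 N

65858.8


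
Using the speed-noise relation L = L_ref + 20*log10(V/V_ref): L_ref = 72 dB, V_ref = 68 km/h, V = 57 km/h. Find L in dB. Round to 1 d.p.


V/V_ref = 57 / 68 = 0.838235
log10(0.838235) = -0.076634
20 * -0.076634 = -1.5327
L = 72 + -1.5327 = 70.5 dB

70.5


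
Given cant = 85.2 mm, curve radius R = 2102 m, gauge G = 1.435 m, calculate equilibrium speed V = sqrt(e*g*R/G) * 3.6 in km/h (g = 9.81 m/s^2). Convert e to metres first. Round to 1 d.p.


Convert cant: e = 85.2 mm = 0.0852 m
V_ms = sqrt(0.0852 * 9.81 * 2102 / 1.435)
V_ms = sqrt(1224.304407) = 34.9901 m/s
V = 34.9901 * 3.6 = 126.0 km/h

126.0


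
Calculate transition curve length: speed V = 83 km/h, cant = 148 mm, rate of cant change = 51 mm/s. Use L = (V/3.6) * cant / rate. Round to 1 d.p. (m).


Convert speed: V = 83 / 3.6 = 23.0556 m/s
L = 23.0556 * 148 / 51
L = 3412.2222 / 51
L = 66.9 m

66.9


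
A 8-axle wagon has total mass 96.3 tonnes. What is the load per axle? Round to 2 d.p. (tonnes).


Load per axle = total weight / number of axles
Load = 96.3 / 8
Load = 12.04 tonnes

12.04


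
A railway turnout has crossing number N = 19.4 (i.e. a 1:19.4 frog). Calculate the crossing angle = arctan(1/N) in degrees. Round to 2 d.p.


1/N = 1/19.4 = 0.051546
angle = arctan(0.051546) = 0.051501 rad
angle = 0.051501 * 180/pi = 2.95 degrees

2.95


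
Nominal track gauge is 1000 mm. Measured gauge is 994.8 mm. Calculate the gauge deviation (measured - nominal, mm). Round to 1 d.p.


Deviation = measured - nominal
Deviation = 994.8 - 1000
Deviation = -5.2 mm

-5.2


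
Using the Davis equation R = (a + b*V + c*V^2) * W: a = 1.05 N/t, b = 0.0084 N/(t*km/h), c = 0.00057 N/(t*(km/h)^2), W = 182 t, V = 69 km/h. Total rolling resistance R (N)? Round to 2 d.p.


b*V = 0.0084 * 69 = 0.5796
c*V^2 = 0.00057 * 4761 = 2.71377
R_per_t = 1.05 + 0.5796 + 2.71377 = 4.34337 N/t
R_total = 4.34337 * 182 = 790.49 N

790.49


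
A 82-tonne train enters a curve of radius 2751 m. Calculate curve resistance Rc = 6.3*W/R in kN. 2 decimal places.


Rc = 6.3 * W / R
Rc = 6.3 * 82 / 2751
Rc = 516.6 / 2751
Rc = 0.19 kN

0.19


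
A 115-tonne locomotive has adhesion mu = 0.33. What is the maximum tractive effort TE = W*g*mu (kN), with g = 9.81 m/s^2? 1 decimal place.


TE_max = W * g * mu
TE_max = 115 * 9.81 * 0.33
TE_max = 1128.15 * 0.33
TE_max = 372.3 kN

372.3


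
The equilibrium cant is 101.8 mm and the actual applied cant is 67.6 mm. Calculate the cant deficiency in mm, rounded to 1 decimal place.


Cant deficiency = equilibrium cant - actual cant
CD = 101.8 - 67.6
CD = 34.2 mm

34.2


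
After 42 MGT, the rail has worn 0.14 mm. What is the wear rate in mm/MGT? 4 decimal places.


Wear rate = total wear / cumulative tonnage
Rate = 0.14 / 42
Rate = 0.0033 mm/MGT

0.0033


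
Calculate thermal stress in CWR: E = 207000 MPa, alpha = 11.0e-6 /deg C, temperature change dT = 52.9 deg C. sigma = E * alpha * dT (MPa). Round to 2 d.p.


sigma = E * alpha * dT
sigma = 207000 * 11.0e-6 * 52.9
sigma = 2.277 * 52.9
sigma = 120.45 MPa

120.45


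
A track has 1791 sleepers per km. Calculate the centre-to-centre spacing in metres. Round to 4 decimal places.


Spacing = 1000 m / number of sleepers
Spacing = 1000 / 1791
Spacing = 0.5583 m

0.5583


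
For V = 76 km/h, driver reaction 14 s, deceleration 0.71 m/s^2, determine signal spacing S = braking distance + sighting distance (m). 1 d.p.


V = 76 / 3.6 = 21.1111 m/s
Braking distance = 21.1111^2 / (2*0.71) = 313.8585 m
Sighting distance = 21.1111 * 14 = 295.5556 m
S = 313.8585 + 295.5556 = 609.4 m

609.4


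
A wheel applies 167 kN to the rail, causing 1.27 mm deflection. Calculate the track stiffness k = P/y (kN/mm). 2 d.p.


Track stiffness k = P / y
k = 167 / 1.27
k = 131.50 kN/mm

131.50


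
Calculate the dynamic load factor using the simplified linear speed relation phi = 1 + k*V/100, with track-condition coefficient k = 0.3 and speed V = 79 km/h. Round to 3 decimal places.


phi = 1 + k * V / 100
phi = 1 + 0.3 * 79 / 100
phi = 1 + 0.237
phi = 1.237

1.237


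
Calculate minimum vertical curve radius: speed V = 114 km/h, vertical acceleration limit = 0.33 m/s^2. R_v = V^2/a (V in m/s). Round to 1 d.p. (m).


Convert speed: V = 114 / 3.6 = 31.6667 m/s
V^2 = 1002.7778 m^2/s^2
R_v = 1002.7778 / 0.33
R_v = 3038.7 m

3038.7


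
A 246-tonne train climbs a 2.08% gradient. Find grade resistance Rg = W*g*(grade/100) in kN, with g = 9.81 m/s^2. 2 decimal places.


Rg = W * 9.81 * grade / 100
Rg = 246 * 9.81 * 2.08 / 100
Rg = 2413.26 * 0.0208
Rg = 50.20 kN

50.20


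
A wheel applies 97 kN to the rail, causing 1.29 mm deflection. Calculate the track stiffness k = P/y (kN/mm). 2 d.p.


Track stiffness k = P / y
k = 97 / 1.29
k = 75.19 kN/mm

75.19


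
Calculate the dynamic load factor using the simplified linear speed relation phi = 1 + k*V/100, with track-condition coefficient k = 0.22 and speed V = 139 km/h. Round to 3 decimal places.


phi = 1 + k * V / 100
phi = 1 + 0.22 * 139 / 100
phi = 1 + 0.3058
phi = 1.306

1.306


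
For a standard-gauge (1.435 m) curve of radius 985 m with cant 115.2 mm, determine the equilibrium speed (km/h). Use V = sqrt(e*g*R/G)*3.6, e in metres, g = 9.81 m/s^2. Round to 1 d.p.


Convert cant: e = 115.2 mm = 0.1152 m
V_ms = sqrt(0.1152 * 9.81 * 985 / 1.435)
V_ms = sqrt(775.721477) = 27.8518 m/s
V = 27.8518 * 3.6 = 100.3 km/h

100.3


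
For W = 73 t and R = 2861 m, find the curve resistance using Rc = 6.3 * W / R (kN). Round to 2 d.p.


Rc = 6.3 * W / R
Rc = 6.3 * 73 / 2861
Rc = 459.9 / 2861
Rc = 0.16 kN

0.16


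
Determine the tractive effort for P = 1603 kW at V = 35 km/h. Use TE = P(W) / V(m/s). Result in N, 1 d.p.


Convert: P = 1603 kW = 1603000 W
V = 35 / 3.6 = 9.7222 m/s
TE = 1603000 / 9.7222
TE = 164880.0 N

164880.0


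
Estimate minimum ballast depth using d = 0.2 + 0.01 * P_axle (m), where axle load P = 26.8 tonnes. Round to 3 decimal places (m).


d = 0.2 + 0.01 * 26.8
d = 0.2 + 0.268
d = 0.468 m

0.468


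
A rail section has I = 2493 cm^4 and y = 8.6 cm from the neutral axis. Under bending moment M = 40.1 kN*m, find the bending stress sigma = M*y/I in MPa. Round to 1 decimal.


Convert units:
M = 40.1 kN*m = 40100000 N*mm
y = 8.6 cm = 86 mm
I = 2493 cm^4 = 24930000 mm^4
sigma = 40100000 * 86 / 24930000
sigma = 138.3 MPa

138.3


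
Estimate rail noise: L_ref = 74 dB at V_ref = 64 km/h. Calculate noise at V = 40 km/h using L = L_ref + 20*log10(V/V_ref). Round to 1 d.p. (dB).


V/V_ref = 40 / 64 = 0.625
log10(0.625) = -0.20412
20 * -0.20412 = -4.0824
L = 74 + -4.0824 = 69.9 dB

69.9


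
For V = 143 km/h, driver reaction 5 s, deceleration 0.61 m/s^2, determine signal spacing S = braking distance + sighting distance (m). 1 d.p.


V = 143 / 3.6 = 39.7222 m/s
Braking distance = 39.7222^2 / (2*0.61) = 1293.3237 m
Sighting distance = 39.7222 * 5 = 198.6111 m
S = 1293.3237 + 198.6111 = 1491.9 m

1491.9


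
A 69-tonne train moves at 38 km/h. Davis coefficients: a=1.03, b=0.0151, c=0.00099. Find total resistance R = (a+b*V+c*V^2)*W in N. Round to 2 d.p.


b*V = 0.0151 * 38 = 0.5738
c*V^2 = 0.00099 * 1444 = 1.42956
R_per_t = 1.03 + 0.5738 + 1.42956 = 3.03336 N/t
R_total = 3.03336 * 69 = 209.30 N

209.30


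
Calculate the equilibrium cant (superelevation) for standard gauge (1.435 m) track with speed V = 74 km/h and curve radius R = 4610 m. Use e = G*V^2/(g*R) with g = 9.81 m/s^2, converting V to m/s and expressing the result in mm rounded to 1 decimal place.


Convert speed: V = 74 / 3.6 = 20.5556 m/s
Apply formula: e = 1.435 * 20.5556^2 / (9.81 * 4610)
e = 1.435 * 422.5309 / 45224.1
e = 0.013407 m = 13.4 mm

13.4


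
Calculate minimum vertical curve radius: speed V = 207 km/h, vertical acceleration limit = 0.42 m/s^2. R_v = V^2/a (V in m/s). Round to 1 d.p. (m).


Convert speed: V = 207 / 3.6 = 57.5 m/s
V^2 = 3306.25 m^2/s^2
R_v = 3306.25 / 0.42
R_v = 7872.0 m

7872.0


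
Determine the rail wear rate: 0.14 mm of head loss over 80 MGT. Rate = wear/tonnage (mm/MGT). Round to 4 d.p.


Wear rate = total wear / cumulative tonnage
Rate = 0.14 / 80
Rate = 0.0018 mm/MGT

0.0018


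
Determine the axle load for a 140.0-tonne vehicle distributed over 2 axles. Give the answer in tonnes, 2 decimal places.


Load per axle = total weight / number of axles
Load = 140.0 / 2
Load = 70.00 tonnes

70.00


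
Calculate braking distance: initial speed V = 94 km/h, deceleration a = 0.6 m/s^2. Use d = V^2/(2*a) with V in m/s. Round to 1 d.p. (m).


Convert speed: V = 94 / 3.6 = 26.1111 m/s
V^2 = 681.7901
d = 681.7901 / (2 * 0.6)
d = 681.7901 / 1.2
d = 568.2 m

568.2


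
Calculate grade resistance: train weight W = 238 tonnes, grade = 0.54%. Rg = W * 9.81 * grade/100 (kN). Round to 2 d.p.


Rg = W * 9.81 * grade / 100
Rg = 238 * 9.81 * 0.54 / 100
Rg = 2334.78 * 0.0054
Rg = 12.61 kN

12.61


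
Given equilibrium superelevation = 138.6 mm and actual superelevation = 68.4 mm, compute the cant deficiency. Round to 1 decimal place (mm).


Cant deficiency = equilibrium cant - actual cant
CD = 138.6 - 68.4
CD = 70.2 mm

70.2


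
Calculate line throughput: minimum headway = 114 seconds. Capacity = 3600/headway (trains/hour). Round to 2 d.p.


Capacity = 3600 / headway
Capacity = 3600 / 114
Capacity = 31.58 trains/hour

31.58


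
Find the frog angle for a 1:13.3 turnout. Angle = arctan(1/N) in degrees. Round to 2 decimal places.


1/N = 1/13.3 = 0.075188
angle = arctan(0.075188) = 0.075047 rad
angle = 0.075047 * 180/pi = 4.30 degrees

4.30


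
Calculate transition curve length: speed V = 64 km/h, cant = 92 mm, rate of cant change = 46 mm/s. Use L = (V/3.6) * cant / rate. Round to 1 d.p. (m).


Convert speed: V = 64 / 3.6 = 17.7778 m/s
L = 17.7778 * 92 / 46
L = 1635.5556 / 46
L = 35.6 m

35.6


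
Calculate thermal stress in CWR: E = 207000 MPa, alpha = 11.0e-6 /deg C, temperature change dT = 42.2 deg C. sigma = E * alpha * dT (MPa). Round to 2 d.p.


sigma = E * alpha * dT
sigma = 207000 * 11.0e-6 * 42.2
sigma = 2.277 * 42.2
sigma = 96.09 MPa

96.09


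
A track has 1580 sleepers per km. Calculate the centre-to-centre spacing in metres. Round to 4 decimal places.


Spacing = 1000 m / number of sleepers
Spacing = 1000 / 1580
Spacing = 0.6329 m

0.6329


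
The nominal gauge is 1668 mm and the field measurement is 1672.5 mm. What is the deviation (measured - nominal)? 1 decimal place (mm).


Deviation = measured - nominal
Deviation = 1672.5 - 1668
Deviation = 4.5 mm

4.5


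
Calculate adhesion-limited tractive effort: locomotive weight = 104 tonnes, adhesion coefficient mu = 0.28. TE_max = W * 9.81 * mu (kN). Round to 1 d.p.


TE_max = W * g * mu
TE_max = 104 * 9.81 * 0.28
TE_max = 1020.24 * 0.28
TE_max = 285.7 kN

285.7


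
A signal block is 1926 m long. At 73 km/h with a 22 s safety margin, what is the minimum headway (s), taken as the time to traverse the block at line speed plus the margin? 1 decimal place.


V = 73 / 3.6 = 20.2778 m/s
Block traversal time = 1926 / 20.2778 = 94.9808 s
Headway = 94.9808 + 22
Headway = 117.0 s

117.0


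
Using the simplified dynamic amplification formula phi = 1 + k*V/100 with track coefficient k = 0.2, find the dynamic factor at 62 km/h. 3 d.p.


phi = 1 + k * V / 100
phi = 1 + 0.2 * 62 / 100
phi = 1 + 0.124
phi = 1.124

1.124


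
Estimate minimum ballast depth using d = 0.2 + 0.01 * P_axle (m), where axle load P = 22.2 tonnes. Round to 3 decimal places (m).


d = 0.2 + 0.01 * 22.2
d = 0.2 + 0.222
d = 0.422 m

0.422


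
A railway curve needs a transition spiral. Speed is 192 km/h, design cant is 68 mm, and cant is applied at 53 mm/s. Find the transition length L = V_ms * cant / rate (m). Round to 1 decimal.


Convert speed: V = 192 / 3.6 = 53.3333 m/s
L = 53.3333 * 68 / 53
L = 3626.6667 / 53
L = 68.4 m

68.4


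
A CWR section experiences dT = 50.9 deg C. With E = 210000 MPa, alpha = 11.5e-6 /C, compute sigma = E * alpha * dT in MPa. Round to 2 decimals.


sigma = E * alpha * dT
sigma = 210000 * 11.5e-6 * 50.9
sigma = 2.415 * 50.9
sigma = 122.92 MPa

122.92


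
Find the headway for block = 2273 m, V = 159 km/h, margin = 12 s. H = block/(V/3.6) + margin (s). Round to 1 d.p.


V = 159 / 3.6 = 44.1667 m/s
Block traversal time = 2273 / 44.1667 = 51.4642 s
Headway = 51.4642 + 12
Headway = 63.5 s

63.5


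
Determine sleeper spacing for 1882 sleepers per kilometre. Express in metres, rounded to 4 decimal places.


Spacing = 1000 m / number of sleepers
Spacing = 1000 / 1882
Spacing = 0.5313 m

0.5313


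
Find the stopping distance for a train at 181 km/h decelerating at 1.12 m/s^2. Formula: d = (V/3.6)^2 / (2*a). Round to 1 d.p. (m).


Convert speed: V = 181 / 3.6 = 50.2778 m/s
V^2 = 2527.8549
d = 2527.8549 / (2 * 1.12)
d = 2527.8549 / 2.24
d = 1128.5 m

1128.5


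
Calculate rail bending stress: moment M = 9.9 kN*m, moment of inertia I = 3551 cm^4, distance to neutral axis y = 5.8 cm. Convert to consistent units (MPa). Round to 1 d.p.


Convert units:
M = 9.9 kN*m = 9900000 N*mm
y = 5.8 cm = 58 mm
I = 3551 cm^4 = 35510000 mm^4
sigma = 9900000 * 58 / 35510000
sigma = 16.2 MPa

16.2


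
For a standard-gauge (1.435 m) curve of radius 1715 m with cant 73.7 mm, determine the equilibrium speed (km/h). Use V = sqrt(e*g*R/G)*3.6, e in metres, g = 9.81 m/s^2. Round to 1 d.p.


Convert cant: e = 73.7 mm = 0.0737 m
V_ms = sqrt(0.0737 * 9.81 * 1715 / 1.435)
V_ms = sqrt(864.069585) = 29.3951 m/s
V = 29.3951 * 3.6 = 105.8 km/h

105.8


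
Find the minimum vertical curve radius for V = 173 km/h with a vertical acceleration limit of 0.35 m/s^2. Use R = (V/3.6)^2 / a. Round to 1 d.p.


Convert speed: V = 173 / 3.6 = 48.0556 m/s
V^2 = 2309.3364 m^2/s^2
R_v = 2309.3364 / 0.35
R_v = 6598.1 m

6598.1


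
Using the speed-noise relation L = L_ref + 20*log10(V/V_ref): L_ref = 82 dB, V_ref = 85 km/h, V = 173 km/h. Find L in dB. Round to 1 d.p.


V/V_ref = 173 / 85 = 2.035294
log10(2.035294) = 0.308627
20 * 0.308627 = 6.1725
L = 82 + 6.1725 = 88.2 dB

88.2


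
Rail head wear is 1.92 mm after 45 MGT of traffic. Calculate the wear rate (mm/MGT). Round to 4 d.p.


Wear rate = total wear / cumulative tonnage
Rate = 1.92 / 45
Rate = 0.0427 mm/MGT

0.0427


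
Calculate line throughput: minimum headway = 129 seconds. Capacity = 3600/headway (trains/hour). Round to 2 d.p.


Capacity = 3600 / headway
Capacity = 3600 / 129
Capacity = 27.91 trains/hour

27.91


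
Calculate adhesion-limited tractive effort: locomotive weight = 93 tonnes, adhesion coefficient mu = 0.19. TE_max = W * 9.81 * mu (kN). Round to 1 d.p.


TE_max = W * g * mu
TE_max = 93 * 9.81 * 0.19
TE_max = 912.33 * 0.19
TE_max = 173.3 kN

173.3


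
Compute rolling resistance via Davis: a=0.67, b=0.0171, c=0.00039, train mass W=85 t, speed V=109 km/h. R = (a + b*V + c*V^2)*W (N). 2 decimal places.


b*V = 0.0171 * 109 = 1.8639
c*V^2 = 0.00039 * 11881 = 4.63359
R_per_t = 0.67 + 1.8639 + 4.63359 = 7.16749 N/t
R_total = 7.16749 * 85 = 609.24 N

609.24


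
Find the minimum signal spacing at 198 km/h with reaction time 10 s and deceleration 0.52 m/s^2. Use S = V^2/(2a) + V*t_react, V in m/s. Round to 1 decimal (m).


V = 198 / 3.6 = 55.0 m/s
Braking distance = 55.0^2 / (2*0.52) = 2908.6538 m
Sighting distance = 55.0 * 10 = 550.0 m
S = 2908.6538 + 550.0 = 3458.7 m

3458.7


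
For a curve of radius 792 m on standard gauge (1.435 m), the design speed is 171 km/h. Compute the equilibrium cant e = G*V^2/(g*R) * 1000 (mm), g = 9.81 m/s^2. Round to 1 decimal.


Convert speed: V = 171 / 3.6 = 47.5 m/s
Apply formula: e = 1.435 * 47.5^2 / (9.81 * 792)
e = 1.435 * 2256.25 / 7769.52
e = 0.416721 m = 416.7 mm

416.7


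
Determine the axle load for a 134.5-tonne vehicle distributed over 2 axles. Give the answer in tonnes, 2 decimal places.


Load per axle = total weight / number of axles
Load = 134.5 / 2
Load = 67.25 tonnes

67.25


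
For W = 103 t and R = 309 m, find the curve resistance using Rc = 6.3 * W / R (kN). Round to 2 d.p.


Rc = 6.3 * W / R
Rc = 6.3 * 103 / 309
Rc = 648.9 / 309
Rc = 2.10 kN

2.10


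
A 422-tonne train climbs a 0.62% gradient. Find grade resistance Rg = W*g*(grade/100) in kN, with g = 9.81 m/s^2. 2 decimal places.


Rg = W * 9.81 * grade / 100
Rg = 422 * 9.81 * 0.62 / 100
Rg = 4139.82 * 0.0062
Rg = 25.67 kN

25.67


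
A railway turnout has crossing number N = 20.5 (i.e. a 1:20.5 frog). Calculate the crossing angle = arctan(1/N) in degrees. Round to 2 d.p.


1/N = 1/20.5 = 0.04878
angle = arctan(0.04878) = 0.048742 rad
angle = 0.048742 * 180/pi = 2.79 degrees

2.79


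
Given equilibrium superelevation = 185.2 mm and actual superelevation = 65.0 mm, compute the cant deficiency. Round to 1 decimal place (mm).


Cant deficiency = equilibrium cant - actual cant
CD = 185.2 - 65.0
CD = 120.2 mm

120.2


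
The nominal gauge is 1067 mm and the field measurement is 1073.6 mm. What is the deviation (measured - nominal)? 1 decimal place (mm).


Deviation = measured - nominal
Deviation = 1073.6 - 1067
Deviation = 6.6 mm

6.6


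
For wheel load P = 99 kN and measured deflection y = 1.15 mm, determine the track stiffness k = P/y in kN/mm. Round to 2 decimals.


Track stiffness k = P / y
k = 99 / 1.15
k = 86.09 kN/mm

86.09


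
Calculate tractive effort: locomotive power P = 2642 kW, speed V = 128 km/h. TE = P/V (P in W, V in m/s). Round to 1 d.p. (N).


Convert: P = 2642 kW = 2642000 W
V = 128 / 3.6 = 35.5556 m/s
TE = 2642000 / 35.5556
TE = 74306.3 N

74306.3


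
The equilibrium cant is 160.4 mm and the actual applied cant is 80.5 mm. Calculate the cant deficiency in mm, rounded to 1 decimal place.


Cant deficiency = equilibrium cant - actual cant
CD = 160.4 - 80.5
CD = 79.9 mm

79.9


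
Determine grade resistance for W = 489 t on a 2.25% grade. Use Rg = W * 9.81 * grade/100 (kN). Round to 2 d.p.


Rg = W * 9.81 * grade / 100
Rg = 489 * 9.81 * 2.25 / 100
Rg = 4797.09 * 0.0225
Rg = 107.93 kN

107.93


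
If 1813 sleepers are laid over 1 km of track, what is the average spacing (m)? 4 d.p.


Spacing = 1000 m / number of sleepers
Spacing = 1000 / 1813
Spacing = 0.5516 m

0.5516


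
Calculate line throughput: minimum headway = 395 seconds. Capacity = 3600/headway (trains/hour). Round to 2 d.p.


Capacity = 3600 / headway
Capacity = 3600 / 395
Capacity = 9.11 trains/hour

9.11


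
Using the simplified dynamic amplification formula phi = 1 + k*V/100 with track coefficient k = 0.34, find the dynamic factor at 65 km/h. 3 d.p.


phi = 1 + k * V / 100
phi = 1 + 0.34 * 65 / 100
phi = 1 + 0.221
phi = 1.221

1.221


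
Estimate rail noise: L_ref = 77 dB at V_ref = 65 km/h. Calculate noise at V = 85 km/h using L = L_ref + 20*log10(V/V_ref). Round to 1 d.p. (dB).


V/V_ref = 85 / 65 = 1.307692
log10(1.307692) = 0.116506
20 * 0.116506 = 2.3301
L = 77 + 2.3301 = 79.3 dB

79.3


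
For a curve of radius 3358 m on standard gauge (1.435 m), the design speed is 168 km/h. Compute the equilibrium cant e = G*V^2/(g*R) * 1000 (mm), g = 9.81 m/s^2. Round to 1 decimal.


Convert speed: V = 168 / 3.6 = 46.6667 m/s
Apply formula: e = 1.435 * 46.6667^2 / (9.81 * 3358)
e = 1.435 * 2177.7778 / 32941.98
e = 0.094867 m = 94.9 mm

94.9


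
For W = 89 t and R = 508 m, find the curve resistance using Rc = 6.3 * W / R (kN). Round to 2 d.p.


Rc = 6.3 * W / R
Rc = 6.3 * 89 / 508
Rc = 560.7 / 508
Rc = 1.10 kN

1.10


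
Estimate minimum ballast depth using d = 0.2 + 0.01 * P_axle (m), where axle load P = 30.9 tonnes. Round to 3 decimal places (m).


d = 0.2 + 0.01 * 30.9
d = 0.2 + 0.309
d = 0.509 m

0.509


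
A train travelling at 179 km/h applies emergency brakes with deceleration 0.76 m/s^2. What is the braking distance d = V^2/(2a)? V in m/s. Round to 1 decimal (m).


Convert speed: V = 179 / 3.6 = 49.7222 m/s
V^2 = 2472.2994
d = 2472.2994 / (2 * 0.76)
d = 2472.2994 / 1.52
d = 1626.5 m

1626.5


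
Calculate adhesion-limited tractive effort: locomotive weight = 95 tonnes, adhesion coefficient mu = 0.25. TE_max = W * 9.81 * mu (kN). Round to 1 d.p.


TE_max = W * g * mu
TE_max = 95 * 9.81 * 0.25
TE_max = 931.95 * 0.25
TE_max = 233.0 kN

233.0


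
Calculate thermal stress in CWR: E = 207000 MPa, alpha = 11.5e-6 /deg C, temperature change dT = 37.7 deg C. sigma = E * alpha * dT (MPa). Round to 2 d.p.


sigma = E * alpha * dT
sigma = 207000 * 11.5e-6 * 37.7
sigma = 2.3805 * 37.7
sigma = 89.74 MPa

89.74


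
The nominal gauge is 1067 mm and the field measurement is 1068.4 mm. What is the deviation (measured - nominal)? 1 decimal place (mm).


Deviation = measured - nominal
Deviation = 1068.4 - 1067
Deviation = 1.4 mm

1.4


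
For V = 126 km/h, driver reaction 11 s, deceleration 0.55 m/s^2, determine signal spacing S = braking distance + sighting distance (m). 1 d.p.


V = 126 / 3.6 = 35.0 m/s
Braking distance = 35.0^2 / (2*0.55) = 1113.6364 m
Sighting distance = 35.0 * 11 = 385.0 m
S = 1113.6364 + 385.0 = 1498.6 m

1498.6


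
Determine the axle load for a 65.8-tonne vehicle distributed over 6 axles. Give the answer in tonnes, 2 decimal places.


Load per axle = total weight / number of axles
Load = 65.8 / 6
Load = 10.97 tonnes

10.97


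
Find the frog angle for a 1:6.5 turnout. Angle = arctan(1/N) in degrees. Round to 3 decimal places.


1/N = 1/6.5 = 0.153846
angle = arctan(0.153846) = 0.152649 rad
angle = 0.152649 * 180/pi = 8.746 degrees

8.746


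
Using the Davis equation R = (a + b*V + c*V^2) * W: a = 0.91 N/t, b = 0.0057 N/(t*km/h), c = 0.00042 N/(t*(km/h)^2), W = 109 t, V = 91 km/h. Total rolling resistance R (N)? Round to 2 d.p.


b*V = 0.0057 * 91 = 0.5187
c*V^2 = 0.00042 * 8281 = 3.47802
R_per_t = 0.91 + 0.5187 + 3.47802 = 4.90672 N/t
R_total = 4.90672 * 109 = 534.83 N

534.83


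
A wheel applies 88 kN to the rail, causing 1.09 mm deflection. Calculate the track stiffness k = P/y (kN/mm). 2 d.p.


Track stiffness k = P / y
k = 88 / 1.09
k = 80.73 kN/mm

80.73


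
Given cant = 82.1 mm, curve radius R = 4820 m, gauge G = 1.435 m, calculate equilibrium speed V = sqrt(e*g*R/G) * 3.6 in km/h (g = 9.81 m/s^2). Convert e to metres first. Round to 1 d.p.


Convert cant: e = 82.1 mm = 0.0821 m
V_ms = sqrt(0.0821 * 9.81 * 4820 / 1.435)
V_ms = sqrt(2705.249352) = 52.012 m/s
V = 52.012 * 3.6 = 187.2 km/h

187.2


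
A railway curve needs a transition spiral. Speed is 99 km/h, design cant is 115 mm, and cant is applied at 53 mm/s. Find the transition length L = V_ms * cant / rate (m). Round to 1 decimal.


Convert speed: V = 99 / 3.6 = 27.5 m/s
L = 27.5 * 115 / 53
L = 3162.5 / 53
L = 59.7 m

59.7


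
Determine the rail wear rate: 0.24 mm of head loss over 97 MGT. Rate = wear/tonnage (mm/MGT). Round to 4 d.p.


Wear rate = total wear / cumulative tonnage
Rate = 0.24 / 97
Rate = 0.0025 mm/MGT

0.0025


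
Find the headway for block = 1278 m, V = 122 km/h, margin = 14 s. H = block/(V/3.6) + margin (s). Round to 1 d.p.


V = 122 / 3.6 = 33.8889 m/s
Block traversal time = 1278 / 33.8889 = 37.7115 s
Headway = 37.7115 + 14
Headway = 51.7 s

51.7


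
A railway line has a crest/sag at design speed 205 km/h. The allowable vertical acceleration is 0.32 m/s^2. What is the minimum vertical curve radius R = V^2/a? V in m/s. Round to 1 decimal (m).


Convert speed: V = 205 / 3.6 = 56.9444 m/s
V^2 = 3242.6698 m^2/s^2
R_v = 3242.6698 / 0.32
R_v = 10133.3 m

10133.3


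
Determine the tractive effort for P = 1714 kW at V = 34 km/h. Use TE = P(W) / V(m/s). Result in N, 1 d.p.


Convert: P = 1714 kW = 1714000 W
V = 34 / 3.6 = 9.4444 m/s
TE = 1714000 / 9.4444
TE = 181482.4 N

181482.4


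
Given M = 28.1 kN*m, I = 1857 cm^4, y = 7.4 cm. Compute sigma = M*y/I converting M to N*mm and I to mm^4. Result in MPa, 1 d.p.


Convert units:
M = 28.1 kN*m = 28100000 N*mm
y = 7.4 cm = 74 mm
I = 1857 cm^4 = 18570000 mm^4
sigma = 28100000 * 74 / 18570000
sigma = 112.0 MPa

112.0


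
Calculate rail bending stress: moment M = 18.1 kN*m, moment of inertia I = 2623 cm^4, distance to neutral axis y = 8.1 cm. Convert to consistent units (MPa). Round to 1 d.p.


Convert units:
M = 18.1 kN*m = 18100000 N*mm
y = 8.1 cm = 81 mm
I = 2623 cm^4 = 26230000 mm^4
sigma = 18100000 * 81 / 26230000
sigma = 55.9 MPa

55.9


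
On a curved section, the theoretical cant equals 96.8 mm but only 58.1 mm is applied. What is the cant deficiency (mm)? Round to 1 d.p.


Cant deficiency = equilibrium cant - actual cant
CD = 96.8 - 58.1
CD = 38.7 mm

38.7


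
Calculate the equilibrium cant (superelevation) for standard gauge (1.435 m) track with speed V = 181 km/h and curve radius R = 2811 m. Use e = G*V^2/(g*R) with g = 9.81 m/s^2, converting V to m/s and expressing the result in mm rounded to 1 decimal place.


Convert speed: V = 181 / 3.6 = 50.2778 m/s
Apply formula: e = 1.435 * 50.2778^2 / (9.81 * 2811)
e = 1.435 * 2527.8549 / 27575.91
e = 0.131545 m = 131.5 mm

131.5


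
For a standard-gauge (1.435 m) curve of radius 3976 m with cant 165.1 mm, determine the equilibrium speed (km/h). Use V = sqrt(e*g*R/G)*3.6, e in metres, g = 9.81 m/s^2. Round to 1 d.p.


Convert cant: e = 165.1 mm = 0.1651 m
V_ms = sqrt(0.1651 * 9.81 * 3976 / 1.435)
V_ms = sqrt(4487.562966) = 66.9893 m/s
V = 66.9893 * 3.6 = 241.2 km/h

241.2


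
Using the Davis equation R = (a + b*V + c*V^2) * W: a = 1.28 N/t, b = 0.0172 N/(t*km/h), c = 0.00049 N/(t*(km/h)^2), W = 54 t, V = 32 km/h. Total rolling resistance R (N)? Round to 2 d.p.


b*V = 0.0172 * 32 = 0.5504
c*V^2 = 0.00049 * 1024 = 0.50176
R_per_t = 1.28 + 0.5504 + 0.50176 = 2.33216 N/t
R_total = 2.33216 * 54 = 125.94 N

125.94


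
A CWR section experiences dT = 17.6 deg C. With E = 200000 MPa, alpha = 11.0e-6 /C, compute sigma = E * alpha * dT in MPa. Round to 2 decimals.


sigma = E * alpha * dT
sigma = 200000 * 11.0e-6 * 17.6
sigma = 2.2 * 17.6
sigma = 38.72 MPa

38.72


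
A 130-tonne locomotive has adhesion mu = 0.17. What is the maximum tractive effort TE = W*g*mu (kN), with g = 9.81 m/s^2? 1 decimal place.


TE_max = W * g * mu
TE_max = 130 * 9.81 * 0.17
TE_max = 1275.3 * 0.17
TE_max = 216.8 kN

216.8


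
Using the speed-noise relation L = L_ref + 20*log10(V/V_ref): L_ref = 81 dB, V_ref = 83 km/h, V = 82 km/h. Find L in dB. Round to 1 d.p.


V/V_ref = 82 / 83 = 0.987952
log10(0.987952) = -0.005264
20 * -0.005264 = -0.1053
L = 81 + -0.1053 = 80.9 dB

80.9


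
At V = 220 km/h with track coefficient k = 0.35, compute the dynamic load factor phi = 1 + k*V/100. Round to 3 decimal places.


phi = 1 + k * V / 100
phi = 1 + 0.35 * 220 / 100
phi = 1 + 0.77
phi = 1.770

1.770


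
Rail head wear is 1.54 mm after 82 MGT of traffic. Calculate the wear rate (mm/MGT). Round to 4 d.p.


Wear rate = total wear / cumulative tonnage
Rate = 1.54 / 82
Rate = 0.0188 mm/MGT

0.0188


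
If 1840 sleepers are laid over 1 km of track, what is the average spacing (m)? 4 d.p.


Spacing = 1000 m / number of sleepers
Spacing = 1000 / 1840
Spacing = 0.5435 m

0.5435


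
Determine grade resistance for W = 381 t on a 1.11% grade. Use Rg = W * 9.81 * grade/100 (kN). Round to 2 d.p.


Rg = W * 9.81 * grade / 100
Rg = 381 * 9.81 * 1.11 / 100
Rg = 3737.61 * 0.0111
Rg = 41.49 kN

41.49


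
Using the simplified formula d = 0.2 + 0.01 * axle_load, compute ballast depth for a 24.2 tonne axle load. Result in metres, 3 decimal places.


d = 0.2 + 0.01 * 24.2
d = 0.2 + 0.242
d = 0.442 m

0.442


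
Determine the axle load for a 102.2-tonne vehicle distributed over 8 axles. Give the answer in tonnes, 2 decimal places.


Load per axle = total weight / number of axles
Load = 102.2 / 8
Load = 12.78 tonnes

12.78


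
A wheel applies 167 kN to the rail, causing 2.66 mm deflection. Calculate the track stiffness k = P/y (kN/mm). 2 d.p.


Track stiffness k = P / y
k = 167 / 2.66
k = 62.78 kN/mm

62.78


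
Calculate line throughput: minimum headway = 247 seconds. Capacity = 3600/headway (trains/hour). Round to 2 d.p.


Capacity = 3600 / headway
Capacity = 3600 / 247
Capacity = 14.57 trains/hour

14.57


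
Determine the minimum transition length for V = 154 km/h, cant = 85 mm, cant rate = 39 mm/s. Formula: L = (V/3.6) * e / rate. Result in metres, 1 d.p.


Convert speed: V = 154 / 3.6 = 42.7778 m/s
L = 42.7778 * 85 / 39
L = 3636.1111 / 39
L = 93.2 m

93.2


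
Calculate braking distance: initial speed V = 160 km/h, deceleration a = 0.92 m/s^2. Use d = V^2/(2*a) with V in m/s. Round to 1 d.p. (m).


Convert speed: V = 160 / 3.6 = 44.4444 m/s
V^2 = 1975.3086
d = 1975.3086 / (2 * 0.92)
d = 1975.3086 / 1.84
d = 1073.5 m

1073.5


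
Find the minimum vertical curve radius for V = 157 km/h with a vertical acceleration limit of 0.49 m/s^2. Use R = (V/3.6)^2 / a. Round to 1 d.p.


Convert speed: V = 157 / 3.6 = 43.6111 m/s
V^2 = 1901.929 m^2/s^2
R_v = 1901.929 / 0.49
R_v = 3881.5 m

3881.5


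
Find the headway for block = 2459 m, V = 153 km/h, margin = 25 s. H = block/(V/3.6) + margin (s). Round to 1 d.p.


V = 153 / 3.6 = 42.5 m/s
Block traversal time = 2459 / 42.5 = 57.8588 s
Headway = 57.8588 + 25
Headway = 82.9 s

82.9


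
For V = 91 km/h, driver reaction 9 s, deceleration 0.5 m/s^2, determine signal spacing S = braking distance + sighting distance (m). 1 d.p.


V = 91 / 3.6 = 25.2778 m/s
Braking distance = 25.2778^2 / (2*0.5) = 638.966 m
Sighting distance = 25.2778 * 9 = 227.5 m
S = 638.966 + 227.5 = 866.5 m

866.5


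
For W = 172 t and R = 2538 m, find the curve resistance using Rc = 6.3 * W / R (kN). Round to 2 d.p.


Rc = 6.3 * W / R
Rc = 6.3 * 172 / 2538
Rc = 1083.6 / 2538
Rc = 0.43 kN

0.43


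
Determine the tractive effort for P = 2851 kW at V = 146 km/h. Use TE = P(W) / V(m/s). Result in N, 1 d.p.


Convert: P = 2851 kW = 2851000 W
V = 146 / 3.6 = 40.5556 m/s
TE = 2851000 / 40.5556
TE = 70298.6 N

70298.6
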